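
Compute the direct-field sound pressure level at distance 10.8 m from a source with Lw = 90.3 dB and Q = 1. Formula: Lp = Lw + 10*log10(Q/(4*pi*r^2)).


4*pi*r^2 = 4*pi*10.8^2 = 1465.74 m^2
Q / (4*pi*r^2) = 1 / 1465.74 = 0.000682249
Lp = 90.3 + 10*log10(0.000682249) = 58.639 dB


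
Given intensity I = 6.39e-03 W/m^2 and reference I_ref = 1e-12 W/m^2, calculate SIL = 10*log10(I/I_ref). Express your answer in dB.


I / I_ref = 6.39e-03 / 1e-12 = 6.39e+09
SIL = 10 * log10(6.39e+09) = 98.055 dB


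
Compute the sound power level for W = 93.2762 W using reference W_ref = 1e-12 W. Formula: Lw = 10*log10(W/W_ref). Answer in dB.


W / W_ref = 93.2762 / 1e-12 = 9.32762e+13
Lw = 10 * log10(9.32762e+13) = 139.7 dB


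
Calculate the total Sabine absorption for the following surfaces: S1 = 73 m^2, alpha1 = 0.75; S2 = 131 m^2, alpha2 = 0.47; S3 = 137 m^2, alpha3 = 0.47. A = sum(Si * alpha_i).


73 * 0.75 = 54.75
131 * 0.47 = 61.57
137 * 0.47 = 64.39
A_total = 54.75 + 61.57 + 64.39 = 180.71 m^2


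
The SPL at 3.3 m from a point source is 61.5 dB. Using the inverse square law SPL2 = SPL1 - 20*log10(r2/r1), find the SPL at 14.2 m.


r2/r1 = 14.2/3.3 = 4.30303
Correction = 20*log10(4.30303) = 12.6755 dB
SPL2 = 61.5 - 12.6755 = 48.825 dB


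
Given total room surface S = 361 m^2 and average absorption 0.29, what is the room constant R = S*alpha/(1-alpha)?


R = 361 * 0.29 / (1 - 0.29) = 147.45 m^2


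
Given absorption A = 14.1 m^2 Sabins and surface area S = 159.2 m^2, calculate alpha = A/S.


Absorption coefficient = absorbed power / incident power
alpha = A / S = 14.1 / 159.2 = 0.088568


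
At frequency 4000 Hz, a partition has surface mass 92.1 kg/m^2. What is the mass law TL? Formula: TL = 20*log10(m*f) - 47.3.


m * f = 92.1 * 4000 = 368400
20*log10(368400) = 111.326 dB
TL = 111.326 - 47.3 = 64.026 dB


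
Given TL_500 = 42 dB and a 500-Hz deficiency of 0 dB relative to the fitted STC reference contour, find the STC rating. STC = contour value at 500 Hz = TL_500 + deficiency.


By ASTM E413, STC = value of the fitted reference contour at 500 Hz.
Contour value at 500 Hz = TL_500 + deficiency = 42 + 0 = 42
STC = 42


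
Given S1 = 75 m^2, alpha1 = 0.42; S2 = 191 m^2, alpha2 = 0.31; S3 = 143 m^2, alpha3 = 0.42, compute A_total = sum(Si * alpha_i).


75 * 0.42 = 31.5
191 * 0.31 = 59.21
143 * 0.42 = 60.06
A_total = 31.5 + 59.21 + 60.06 = 150.77 m^2


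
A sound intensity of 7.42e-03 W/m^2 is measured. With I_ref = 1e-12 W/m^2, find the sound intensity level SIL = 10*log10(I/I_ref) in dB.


I / I_ref = 7.42e-03 / 1e-12 = 7.42e+09
SIL = 10 * log10(7.42e+09) = 98.704 dB


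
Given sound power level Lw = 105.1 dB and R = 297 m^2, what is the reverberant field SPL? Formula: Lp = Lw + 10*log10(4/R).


4/R = 4/297 = 0.013468
Lp = 105.1 + 10*log10(0.013468) = 86.393 dB


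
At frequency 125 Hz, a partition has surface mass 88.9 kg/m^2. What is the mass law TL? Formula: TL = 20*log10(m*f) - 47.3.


m * f = 88.9 * 125 = 11112.5
20*log10(11112.5) = 80.9162 dB
TL = 80.9162 - 47.3 = 33.616 dB


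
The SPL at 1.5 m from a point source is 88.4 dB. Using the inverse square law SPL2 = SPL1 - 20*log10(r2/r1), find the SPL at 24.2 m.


r2/r1 = 24.2/1.5 = 16.1333
Correction = 20*log10(16.1333) = 24.1545 dB
SPL2 = 88.4 - 24.1545 = 64.246 dB


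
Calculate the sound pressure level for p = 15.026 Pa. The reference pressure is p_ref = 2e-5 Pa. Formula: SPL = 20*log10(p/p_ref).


p / p_ref = 15.026 / 2e-5 = 751300
SPL = 20 * log10(751300) = 117.52 dB


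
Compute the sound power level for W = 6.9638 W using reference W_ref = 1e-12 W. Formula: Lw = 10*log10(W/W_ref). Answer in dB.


W / W_ref = 6.9638 / 1e-12 = 6.9638e+12
Lw = 10 * log10(6.9638e+12) = 128.43 dB


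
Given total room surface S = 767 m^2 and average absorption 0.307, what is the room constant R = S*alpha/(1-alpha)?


R = 767 * 0.307 / (1 - 0.307) = 339.78 m^2


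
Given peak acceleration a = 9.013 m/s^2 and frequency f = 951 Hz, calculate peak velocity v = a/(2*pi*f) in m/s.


omega = 2*pi*f = 2*pi*951 = 5975.31 rad/s
v = a / omega = 9.013 / 5975.31 = 0.0015084 m/s


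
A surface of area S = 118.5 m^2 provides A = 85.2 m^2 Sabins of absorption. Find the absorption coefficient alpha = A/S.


Absorption coefficient = absorbed power / incident power
alpha = A / S = 85.2 / 118.5 = 0.71899


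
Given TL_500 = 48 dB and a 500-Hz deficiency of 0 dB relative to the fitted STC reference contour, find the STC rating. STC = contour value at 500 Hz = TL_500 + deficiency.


By ASTM E413, STC = value of the fitted reference contour at 500 Hz.
Contour value at 500 Hz = TL_500 + deficiency = 48 + 0 = 48
STC = 48


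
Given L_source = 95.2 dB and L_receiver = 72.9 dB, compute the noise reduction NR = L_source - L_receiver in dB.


NR = L_source - L_receiver (difference between source and receiving room levels)
NR = 95.2 - 72.9 = 22.3 dB


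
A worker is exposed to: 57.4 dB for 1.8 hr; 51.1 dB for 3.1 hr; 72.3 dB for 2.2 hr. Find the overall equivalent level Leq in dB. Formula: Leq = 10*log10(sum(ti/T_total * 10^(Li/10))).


T_total = 1.8 + 3.1 + 2.2 = 7.1 hr
(1.8/7.1) * 10^(57.4/10) = 139320
(3.1/7.1) * 10^(51.1/10) = 56247.5
(2.2/7.1) * 10^(72.3/10) = 5.26216e+06
Sum = 139320 + 56247.5 + 5.26216e+06 = 5.45773e+06
Leq = 10*log10(5.45773e+06) = 67.37 dB


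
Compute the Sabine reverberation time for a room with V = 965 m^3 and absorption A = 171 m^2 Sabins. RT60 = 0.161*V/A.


RT60 = 0.161 * 965 / 171 = 0.90857 s


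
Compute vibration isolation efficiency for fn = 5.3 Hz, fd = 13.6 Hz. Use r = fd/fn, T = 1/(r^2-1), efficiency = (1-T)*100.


r = 13.6 / 5.3 = 2.56604
r^2 - 1 = 2.56604^2 - 1 = 5.58456
T = 1/5.58456 = 0.179065
Efficiency = (1 - 0.179065)*100 = 82.093 %


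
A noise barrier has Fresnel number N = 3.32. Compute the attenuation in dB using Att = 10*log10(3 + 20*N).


3 + 20*N = 3 + 20*3.32 = 69.4
Att = 10*log10(69.4) = 18.414 dB


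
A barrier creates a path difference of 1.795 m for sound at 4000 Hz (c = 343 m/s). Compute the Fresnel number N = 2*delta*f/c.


N = 2*delta*f/c = 2*delta/lambda, where lambda = c/f
lambda = 343 / 4000 = 0.08575 m
N = 2 * 1.795 / 0.08575 = 41.866


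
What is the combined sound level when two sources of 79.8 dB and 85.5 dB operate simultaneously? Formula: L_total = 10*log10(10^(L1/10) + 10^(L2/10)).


10^(79.8/10) = 9.54993e+07
10^(85.5/10) = 3.54813e+08
Sum = 9.54993e+07 + 3.54813e+08 = 4.50312e+08
L_total = 10*log10(4.50312e+08) = 86.535 dB


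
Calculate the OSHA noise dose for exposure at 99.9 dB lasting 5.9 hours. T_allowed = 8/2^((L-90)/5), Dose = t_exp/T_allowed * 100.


T_allowed = 8 / 2^((99.9 - 90)/5) = 2.02792 hr
Dose = 5.9 / 2.02792 * 100 = 290.94 %


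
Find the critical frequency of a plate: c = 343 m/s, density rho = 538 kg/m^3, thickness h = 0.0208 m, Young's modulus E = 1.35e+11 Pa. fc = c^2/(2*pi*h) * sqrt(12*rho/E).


12*rho/E = 12*538/1.35e+11 = 4.78222e-08
sqrt(12*rho/E) = sqrt(4.78222e-08) = 0.000218683
c^2/(2*pi*h) = 343^2/(2*pi*0.0208) = 900212
fc = 900212 * 0.000218683 = 196.86 Hz


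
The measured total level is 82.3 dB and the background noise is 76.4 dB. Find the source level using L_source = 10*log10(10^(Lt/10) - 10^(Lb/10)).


10^(82.3/10) = 1.69824e+08
10^(76.4/10) = 4.36516e+07
Difference = 1.69824e+08 - 4.36516e+07 = 1.26172e+08
L_source = 10*log10(1.26172e+08) = 81.01 dB


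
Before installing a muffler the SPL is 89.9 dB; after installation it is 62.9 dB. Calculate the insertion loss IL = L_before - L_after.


Insertion loss = SPL without muffler - SPL with muffler
IL = 89.9 - 62.9 = 27 dB


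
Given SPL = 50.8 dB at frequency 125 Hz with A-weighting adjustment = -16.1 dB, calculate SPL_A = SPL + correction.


A-weighting table: 125 Hz -> -16.1 dB correction
SPL_A = SPL + correction = 50.8 + (-16.1) = 34.7 dBA


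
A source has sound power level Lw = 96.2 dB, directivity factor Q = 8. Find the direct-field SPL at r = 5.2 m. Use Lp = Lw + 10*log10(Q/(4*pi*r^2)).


4*pi*r^2 = 4*pi*5.2^2 = 339.795 m^2
Q / (4*pi*r^2) = 8 / 339.795 = 0.0235436
Lp = 96.2 + 10*log10(0.0235436) = 79.919 dB


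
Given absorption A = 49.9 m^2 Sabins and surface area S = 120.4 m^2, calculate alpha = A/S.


Absorption coefficient = absorbed power / incident power
alpha = A / S = 49.9 / 120.4 = 0.41445


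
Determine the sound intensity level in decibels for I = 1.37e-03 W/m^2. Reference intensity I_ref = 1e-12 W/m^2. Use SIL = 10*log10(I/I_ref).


I / I_ref = 1.37e-03 / 1e-12 = 1.37e+09
SIL = 10 * log10(1.37e+09) = 91.367 dB


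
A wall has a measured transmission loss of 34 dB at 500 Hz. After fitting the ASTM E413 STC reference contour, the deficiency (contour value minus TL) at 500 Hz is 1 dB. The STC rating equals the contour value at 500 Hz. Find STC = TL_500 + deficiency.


By ASTM E413, STC = value of the fitted reference contour at 500 Hz.
Contour value at 500 Hz = TL_500 + deficiency = 34 + 1 = 35
STC = 35


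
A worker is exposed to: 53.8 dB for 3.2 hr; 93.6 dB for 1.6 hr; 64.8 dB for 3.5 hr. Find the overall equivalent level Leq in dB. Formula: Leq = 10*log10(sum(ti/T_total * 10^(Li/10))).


T_total = 3.2 + 1.6 + 3.5 = 8.3 hr
(3.2/8.3) * 10^(53.8/10) = 92485.1
(1.6/8.3) * 10^(93.6/10) = 4.41613e+08
(3.5/8.3) * 10^(64.8/10) = 1.27347e+06
Sum = 92485.1 + 4.41613e+08 + 1.27347e+06 = 4.42979e+08
Leq = 10*log10(4.42979e+08) = 86.464 dB


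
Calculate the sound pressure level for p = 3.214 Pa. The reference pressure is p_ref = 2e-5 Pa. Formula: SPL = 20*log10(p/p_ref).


p / p_ref = 3.214 / 2e-5 = 160700
SPL = 20 * log10(160700) = 104.12 dB


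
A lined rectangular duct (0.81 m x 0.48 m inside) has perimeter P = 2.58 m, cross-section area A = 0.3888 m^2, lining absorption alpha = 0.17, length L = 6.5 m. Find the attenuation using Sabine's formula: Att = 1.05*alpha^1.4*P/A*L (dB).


alpha^1.4 = 0.17^1.4 = 0.0836813
Attenuation rate = 1.05 * alpha^1.4 * P / A
= 1.05 * 0.0836813 * 2.58 / 0.3888 = 0.583057 dB/m
Total Att = 0.583057 * 6.5 = 3.7899 dB


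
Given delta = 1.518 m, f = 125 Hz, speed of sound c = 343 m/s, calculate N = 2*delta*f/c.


N = 2*delta*f/c = 2*delta/lambda, where lambda = c/f
lambda = 343 / 125 = 2.744 m
N = 2 * 1.518 / 2.744 = 1.1064


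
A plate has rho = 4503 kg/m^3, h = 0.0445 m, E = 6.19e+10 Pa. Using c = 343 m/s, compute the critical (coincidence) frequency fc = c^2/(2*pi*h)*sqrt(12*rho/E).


12*rho/E = 12*4503/6.19e+10 = 8.72956e-07
sqrt(12*rho/E) = sqrt(8.72956e-07) = 0.000934321
c^2/(2*pi*h) = 343^2/(2*pi*0.0445) = 420773
fc = 420773 * 0.000934321 = 393.14 Hz


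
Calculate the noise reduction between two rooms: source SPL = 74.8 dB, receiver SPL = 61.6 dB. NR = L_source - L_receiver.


NR = L_source - L_receiver (difference between source and receiving room levels)
NR = 74.8 - 61.6 = 13.2 dB


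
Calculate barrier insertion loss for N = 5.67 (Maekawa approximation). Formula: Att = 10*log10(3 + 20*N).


3 + 20*N = 3 + 20*5.67 = 116.4
Att = 10*log10(116.4) = 20.66 dB


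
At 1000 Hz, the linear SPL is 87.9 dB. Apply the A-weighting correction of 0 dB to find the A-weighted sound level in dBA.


A-weighting table: 1000 Hz -> 0 dB correction
SPL_A = SPL + correction = 87.9 + (0) = 87.9 dBA


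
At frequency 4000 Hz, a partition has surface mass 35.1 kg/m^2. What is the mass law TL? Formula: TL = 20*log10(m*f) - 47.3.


m * f = 35.1 * 4000 = 140400
20*log10(140400) = 102.947 dB
TL = 102.947 - 47.3 = 55.647 dB


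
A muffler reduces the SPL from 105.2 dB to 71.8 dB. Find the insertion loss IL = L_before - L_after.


Insertion loss = SPL without muffler - SPL with muffler
IL = 105.2 - 71.8 = 33.4 dB


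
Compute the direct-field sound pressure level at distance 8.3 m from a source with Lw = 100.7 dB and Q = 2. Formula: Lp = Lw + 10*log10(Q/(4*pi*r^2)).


4*pi*r^2 = 4*pi*8.3^2 = 865.697 m^2
Q / (4*pi*r^2) = 2 / 865.697 = 0.00231028
Lp = 100.7 + 10*log10(0.00231028) = 74.337 dB


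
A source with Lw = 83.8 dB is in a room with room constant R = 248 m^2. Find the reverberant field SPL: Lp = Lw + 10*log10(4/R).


4/R = 4/248 = 0.016129
Lp = 83.8 + 10*log10(0.016129) = 65.876 dB


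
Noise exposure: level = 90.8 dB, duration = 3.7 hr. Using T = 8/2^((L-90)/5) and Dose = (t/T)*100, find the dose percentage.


T_allowed = 8 / 2^((90.8 - 90)/5) = 7.1602 hr
Dose = 3.7 / 7.1602 * 100 = 51.675 %


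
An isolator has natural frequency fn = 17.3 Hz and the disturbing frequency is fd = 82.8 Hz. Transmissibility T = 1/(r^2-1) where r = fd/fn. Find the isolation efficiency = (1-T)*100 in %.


r = 82.8 / 17.3 = 4.78613
r^2 - 1 = 4.78613^2 - 1 = 21.907
T = 1/21.907 = 0.0456475
Efficiency = (1 - 0.0456475)*100 = 95.435 %


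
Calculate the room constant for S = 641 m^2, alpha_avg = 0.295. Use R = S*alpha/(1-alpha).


R = 641 * 0.295 / (1 - 0.295) = 268.22 m^2


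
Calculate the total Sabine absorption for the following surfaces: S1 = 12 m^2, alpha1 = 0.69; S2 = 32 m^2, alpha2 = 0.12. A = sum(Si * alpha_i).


12 * 0.69 = 8.28
32 * 0.12 = 3.84
A_total = 8.28 + 3.84 = 12.12 m^2


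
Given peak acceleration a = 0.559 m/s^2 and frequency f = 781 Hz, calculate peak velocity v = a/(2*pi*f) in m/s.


omega = 2*pi*f = 2*pi*781 = 4907.17 rad/s
v = a / omega = 0.559 / 4907.17 = 0.00011391 m/s


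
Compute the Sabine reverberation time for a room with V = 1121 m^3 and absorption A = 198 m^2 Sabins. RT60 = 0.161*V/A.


RT60 = 0.161 * 1121 / 198 = 0.91152 s


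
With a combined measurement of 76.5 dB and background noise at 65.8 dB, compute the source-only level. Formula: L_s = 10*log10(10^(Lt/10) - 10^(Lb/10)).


10^(76.5/10) = 4.46684e+07
10^(65.8/10) = 3.80189e+06
Difference = 4.46684e+07 - 3.80189e+06 = 4.08665e+07
L_source = 10*log10(4.08665e+07) = 76.114 dB


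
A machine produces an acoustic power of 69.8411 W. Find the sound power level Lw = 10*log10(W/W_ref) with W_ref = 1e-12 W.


W / W_ref = 69.8411 / 1e-12 = 6.98411e+13
Lw = 10 * log10(6.98411e+13) = 138.44 dB


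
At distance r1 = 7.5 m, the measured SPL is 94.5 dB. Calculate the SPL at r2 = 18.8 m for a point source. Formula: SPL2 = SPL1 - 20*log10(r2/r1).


r2/r1 = 18.8/7.5 = 2.50667
Correction = 20*log10(2.50667) = 7.98194 dB
SPL2 = 94.5 - 7.98194 = 86.518 dB


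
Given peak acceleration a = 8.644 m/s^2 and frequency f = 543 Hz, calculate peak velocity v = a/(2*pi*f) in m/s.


omega = 2*pi*f = 2*pi*543 = 3411.77 rad/s
v = a / omega = 8.644 / 3411.77 = 0.0025336 m/s


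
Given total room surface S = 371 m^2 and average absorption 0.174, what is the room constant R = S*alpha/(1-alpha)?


R = 371 * 0.174 / (1 - 0.174) = 78.153 m^2


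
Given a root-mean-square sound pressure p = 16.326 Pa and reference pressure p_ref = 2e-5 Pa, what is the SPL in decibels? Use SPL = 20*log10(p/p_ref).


p / p_ref = 16.326 / 2e-5 = 816300
SPL = 20 * log10(816300) = 118.24 dB


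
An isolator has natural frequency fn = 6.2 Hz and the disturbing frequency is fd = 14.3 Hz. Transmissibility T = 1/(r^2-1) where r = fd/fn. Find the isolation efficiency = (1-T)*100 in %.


r = 14.3 / 6.2 = 2.30645
r^2 - 1 = 2.30645^2 - 1 = 4.31971
T = 1/4.31971 = 0.231497
Efficiency = (1 - 0.231497)*100 = 76.85 %


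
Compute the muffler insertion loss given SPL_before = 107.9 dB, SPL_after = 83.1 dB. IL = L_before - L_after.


Insertion loss = SPL without muffler - SPL with muffler
IL = 107.9 - 83.1 = 24.8 dB


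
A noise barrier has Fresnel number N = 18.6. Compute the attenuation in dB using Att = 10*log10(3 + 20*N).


3 + 20*N = 3 + 20*18.6 = 375
Att = 10*log10(375) = 25.74 dB


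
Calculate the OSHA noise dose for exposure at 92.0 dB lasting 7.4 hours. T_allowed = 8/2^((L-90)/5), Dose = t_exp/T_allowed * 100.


T_allowed = 8 / 2^((92.0 - 90)/5) = 6.06287 hr
Dose = 7.4 / 6.06287 * 100 = 122.05 %


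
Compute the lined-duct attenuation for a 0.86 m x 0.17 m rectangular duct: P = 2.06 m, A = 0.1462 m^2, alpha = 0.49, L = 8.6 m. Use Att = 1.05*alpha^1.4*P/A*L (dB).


alpha^1.4 = 0.49^1.4 = 0.368362
Attenuation rate = 1.05 * alpha^1.4 * P / A
= 1.05 * 0.368362 * 2.06 / 0.1462 = 5.44984 dB/m
Total Att = 5.44984 * 8.6 = 46.869 dB


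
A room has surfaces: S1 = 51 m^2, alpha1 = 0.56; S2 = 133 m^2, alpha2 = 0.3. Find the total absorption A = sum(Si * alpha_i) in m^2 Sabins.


51 * 0.56 = 28.56
133 * 0.3 = 39.9
A_total = 28.56 + 39.9 = 68.46 m^2


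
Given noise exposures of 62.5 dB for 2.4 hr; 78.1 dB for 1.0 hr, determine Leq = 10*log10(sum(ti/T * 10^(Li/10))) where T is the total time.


T_total = 2.4 + 1.0 = 3.4 hr
(2.4/3.4) * 10^(62.5/10) = 1.25526e+06
(1.0/3.4) * 10^(78.1/10) = 1.89898e+07
Sum = 1.25526e+06 + 1.89898e+07 = 2.02451e+07
Leq = 10*log10(2.02451e+07) = 73.063 dB


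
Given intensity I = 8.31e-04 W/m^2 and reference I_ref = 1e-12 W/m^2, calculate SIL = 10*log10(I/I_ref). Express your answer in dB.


I / I_ref = 8.31e-04 / 1e-12 = 8.31e+08
SIL = 10 * log10(8.31e+08) = 89.196 dB


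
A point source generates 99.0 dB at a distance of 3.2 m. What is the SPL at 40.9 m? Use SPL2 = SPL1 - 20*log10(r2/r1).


r2/r1 = 40.9/3.2 = 12.7812
Correction = 20*log10(12.7812) = 22.1314 dB
SPL2 = 99.0 - 22.1314 = 76.869 dB


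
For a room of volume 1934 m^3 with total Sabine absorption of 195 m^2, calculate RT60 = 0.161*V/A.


RT60 = 0.161 * 1934 / 195 = 1.5968 s


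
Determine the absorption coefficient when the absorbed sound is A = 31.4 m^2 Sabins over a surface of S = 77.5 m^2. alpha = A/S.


Absorption coefficient = absorbed power / incident power
alpha = A / S = 31.4 / 77.5 = 0.40516


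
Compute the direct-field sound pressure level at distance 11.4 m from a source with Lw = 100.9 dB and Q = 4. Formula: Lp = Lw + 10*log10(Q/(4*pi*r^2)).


4*pi*r^2 = 4*pi*11.4^2 = 1633.13 m^2
Q / (4*pi*r^2) = 4 / 1633.13 = 0.00244928
Lp = 100.9 + 10*log10(0.00244928) = 74.79 dB


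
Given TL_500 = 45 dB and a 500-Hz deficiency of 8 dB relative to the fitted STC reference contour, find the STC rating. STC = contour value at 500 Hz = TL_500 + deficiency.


By ASTM E413, STC = value of the fitted reference contour at 500 Hz.
Contour value at 500 Hz = TL_500 + deficiency = 45 + 8 = 53
STC = 53


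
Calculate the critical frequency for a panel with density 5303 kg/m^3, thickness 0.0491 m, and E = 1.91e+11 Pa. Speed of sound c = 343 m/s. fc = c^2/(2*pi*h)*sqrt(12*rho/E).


12*rho/E = 12*5303/1.91e+11 = 3.33173e-07
sqrt(12*rho/E) = sqrt(3.33173e-07) = 0.000577211
c^2/(2*pi*h) = 343^2/(2*pi*0.0491) = 381353
fc = 381353 * 0.000577211 = 220.12 Hz


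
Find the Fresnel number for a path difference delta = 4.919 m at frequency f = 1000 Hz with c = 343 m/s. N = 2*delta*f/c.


N = 2*delta*f/c = 2*delta/lambda, where lambda = c/f
lambda = 343 / 1000 = 0.343 m
N = 2 * 4.919 / 0.343 = 28.682


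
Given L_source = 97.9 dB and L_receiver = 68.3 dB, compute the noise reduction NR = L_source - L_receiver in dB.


NR = L_source - L_receiver (difference between source and receiving room levels)
NR = 97.9 - 68.3 = 29.6 dB


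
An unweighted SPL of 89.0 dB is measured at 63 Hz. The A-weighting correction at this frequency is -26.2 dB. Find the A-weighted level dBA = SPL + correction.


A-weighting table: 63 Hz -> -26.2 dB correction
SPL_A = SPL + correction = 89.0 + (-26.2) = 62.8 dBA


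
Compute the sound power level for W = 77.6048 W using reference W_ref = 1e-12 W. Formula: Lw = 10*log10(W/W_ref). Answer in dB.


W / W_ref = 77.6048 / 1e-12 = 7.76048e+13
Lw = 10 * log10(7.76048e+13) = 138.9 dB


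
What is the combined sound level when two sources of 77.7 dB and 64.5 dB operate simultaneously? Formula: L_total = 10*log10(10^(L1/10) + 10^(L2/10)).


10^(77.7/10) = 5.88844e+07
10^(64.5/10) = 2.81838e+06
Sum = 5.88844e+07 + 2.81838e+06 = 6.17028e+07
L_total = 10*log10(6.17028e+07) = 77.903 dB


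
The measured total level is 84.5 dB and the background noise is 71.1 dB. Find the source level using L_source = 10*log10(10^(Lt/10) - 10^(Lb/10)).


10^(84.5/10) = 2.81838e+08
10^(71.1/10) = 1.28825e+07
Difference = 2.81838e+08 - 1.28825e+07 = 2.68956e+08
L_source = 10*log10(2.68956e+08) = 84.297 dB


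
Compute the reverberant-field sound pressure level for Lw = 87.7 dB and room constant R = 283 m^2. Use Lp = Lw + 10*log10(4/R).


4/R = 4/283 = 0.0141343
Lp = 87.7 + 10*log10(0.0141343) = 69.203 dB


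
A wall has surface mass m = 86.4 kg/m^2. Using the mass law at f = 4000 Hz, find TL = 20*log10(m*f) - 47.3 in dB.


m * f = 86.4 * 4000 = 345600
20*log10(345600) = 110.771 dB
TL = 110.771 - 47.3 = 63.471 dB


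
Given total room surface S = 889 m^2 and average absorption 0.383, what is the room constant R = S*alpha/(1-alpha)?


R = 889 * 0.383 / (1 - 0.383) = 551.84 m^2


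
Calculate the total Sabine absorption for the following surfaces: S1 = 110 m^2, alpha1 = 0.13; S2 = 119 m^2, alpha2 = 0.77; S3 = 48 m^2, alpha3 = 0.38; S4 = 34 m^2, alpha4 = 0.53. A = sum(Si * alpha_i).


110 * 0.13 = 14.3
119 * 0.77 = 91.63
48 * 0.38 = 18.24
34 * 0.53 = 18.02
A_total = 14.3 + 91.63 + 18.24 + 18.02 = 142.19 m^2


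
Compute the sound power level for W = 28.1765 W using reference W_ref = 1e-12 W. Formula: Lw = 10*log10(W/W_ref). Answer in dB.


W / W_ref = 28.1765 / 1e-12 = 2.81765e+13
Lw = 10 * log10(2.81765e+13) = 134.5 dB


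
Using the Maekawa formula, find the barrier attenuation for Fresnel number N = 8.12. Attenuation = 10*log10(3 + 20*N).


3 + 20*N = 3 + 20*8.12 = 165.4
Att = 10*log10(165.4) = 22.185 dB


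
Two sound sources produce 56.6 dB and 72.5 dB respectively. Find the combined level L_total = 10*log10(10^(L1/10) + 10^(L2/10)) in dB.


10^(56.6/10) = 457088
10^(72.5/10) = 1.77828e+07
Sum = 457088 + 1.77828e+07 = 1.82399e+07
L_total = 10*log10(1.82399e+07) = 72.61 dB


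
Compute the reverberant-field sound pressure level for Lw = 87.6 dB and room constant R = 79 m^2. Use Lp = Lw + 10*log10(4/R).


4/R = 4/79 = 0.0506329
Lp = 87.6 + 10*log10(0.0506329) = 74.644 dB


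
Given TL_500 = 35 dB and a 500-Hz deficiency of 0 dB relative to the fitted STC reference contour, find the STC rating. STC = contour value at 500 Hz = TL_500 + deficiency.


By ASTM E413, STC = value of the fitted reference contour at 500 Hz.
Contour value at 500 Hz = TL_500 + deficiency = 35 + 0 = 35
STC = 35


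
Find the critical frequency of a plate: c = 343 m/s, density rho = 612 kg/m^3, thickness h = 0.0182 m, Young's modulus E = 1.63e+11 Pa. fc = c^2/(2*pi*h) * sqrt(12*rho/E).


12*rho/E = 12*612/1.63e+11 = 4.50552e-08
sqrt(12*rho/E) = sqrt(4.50552e-08) = 0.000212262
c^2/(2*pi*h) = 343^2/(2*pi*0.0182) = 1.02881e+06
fc = 1.02881e+06 * 0.000212262 = 218.38 Hz


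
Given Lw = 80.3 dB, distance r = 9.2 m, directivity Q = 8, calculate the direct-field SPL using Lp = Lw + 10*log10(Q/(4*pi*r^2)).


4*pi*r^2 = 4*pi*9.2^2 = 1063.62 m^2
Q / (4*pi*r^2) = 8 / 1063.62 = 0.00752148
Lp = 80.3 + 10*log10(0.00752148) = 59.063 dB


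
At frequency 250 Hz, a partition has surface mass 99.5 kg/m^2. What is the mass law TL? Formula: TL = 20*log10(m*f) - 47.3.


m * f = 99.5 * 250 = 24875
20*log10(24875) = 87.9153 dB
TL = 87.9153 - 47.3 = 40.615 dB


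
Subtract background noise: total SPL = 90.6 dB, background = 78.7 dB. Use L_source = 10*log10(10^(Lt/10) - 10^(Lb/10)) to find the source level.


10^(90.6/10) = 1.14815e+09
10^(78.7/10) = 7.4131e+07
Difference = 1.14815e+09 - 7.4131e+07 = 1.07402e+09
L_source = 10*log10(1.07402e+09) = 90.31 dB


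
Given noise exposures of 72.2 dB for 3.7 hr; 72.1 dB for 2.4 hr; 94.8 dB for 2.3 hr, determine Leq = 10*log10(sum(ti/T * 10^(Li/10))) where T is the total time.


T_total = 3.7 + 2.4 + 2.3 = 8.4 hr
(3.7/8.4) * 10^(72.2/10) = 7.31009e+06
(2.4/8.4) * 10^(72.1/10) = 4.63374e+06
(2.3/8.4) * 10^(94.8/10) = 8.26892e+08
Sum = 7.31009e+06 + 4.63374e+06 + 8.26892e+08 = 8.38836e+08
Leq = 10*log10(8.38836e+08) = 89.237 dB


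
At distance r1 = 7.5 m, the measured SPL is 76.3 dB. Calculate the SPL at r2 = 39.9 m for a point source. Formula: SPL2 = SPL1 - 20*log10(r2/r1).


r2/r1 = 39.9/7.5 = 5.32
Correction = 20*log10(5.32) = 14.5182 dB
SPL2 = 76.3 - 14.5182 = 61.782 dB


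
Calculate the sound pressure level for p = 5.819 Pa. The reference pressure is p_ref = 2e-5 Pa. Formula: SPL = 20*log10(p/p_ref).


p / p_ref = 5.819 / 2e-5 = 290950
SPL = 20 * log10(290950) = 109.28 dB


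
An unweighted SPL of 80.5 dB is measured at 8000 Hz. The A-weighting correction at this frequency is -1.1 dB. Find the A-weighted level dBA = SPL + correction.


A-weighting table: 8000 Hz -> -1.1 dB correction
SPL_A = SPL + correction = 80.5 + (-1.1) = 79.4 dBA


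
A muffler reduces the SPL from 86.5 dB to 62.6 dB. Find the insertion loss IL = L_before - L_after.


Insertion loss = SPL without muffler - SPL with muffler
IL = 86.5 - 62.6 = 23.9 dB


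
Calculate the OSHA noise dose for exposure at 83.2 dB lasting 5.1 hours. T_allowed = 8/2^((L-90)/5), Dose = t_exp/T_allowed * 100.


T_allowed = 8 / 2^((83.2 - 90)/5) = 20.5348 hr
Dose = 5.1 / 20.5348 * 100 = 24.836 %


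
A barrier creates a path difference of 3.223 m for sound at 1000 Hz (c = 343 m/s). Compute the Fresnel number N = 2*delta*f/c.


N = 2*delta*f/c = 2*delta/lambda, where lambda = c/f
lambda = 343 / 1000 = 0.343 m
N = 2 * 3.223 / 0.343 = 18.793


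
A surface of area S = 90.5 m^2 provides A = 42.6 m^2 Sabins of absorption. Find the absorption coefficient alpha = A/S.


Absorption coefficient = absorbed power / incident power
alpha = A / S = 42.6 / 90.5 = 0.47072


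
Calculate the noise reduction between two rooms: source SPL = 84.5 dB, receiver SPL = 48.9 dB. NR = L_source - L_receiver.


NR = L_source - L_receiver (difference between source and receiving room levels)
NR = 84.5 - 48.9 = 35.6 dB


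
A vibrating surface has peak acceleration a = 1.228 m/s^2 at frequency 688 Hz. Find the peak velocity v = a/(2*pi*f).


omega = 2*pi*f = 2*pi*688 = 4322.83 rad/s
v = a / omega = 1.228 / 4322.83 = 0.00028407 m/s


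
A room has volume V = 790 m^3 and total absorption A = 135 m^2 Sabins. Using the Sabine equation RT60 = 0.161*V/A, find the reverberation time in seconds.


RT60 = 0.161 * 790 / 135 = 0.94215 s


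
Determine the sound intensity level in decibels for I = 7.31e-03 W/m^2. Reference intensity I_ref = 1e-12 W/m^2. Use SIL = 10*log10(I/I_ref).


I / I_ref = 7.31e-03 / 1e-12 = 7.31e+09
SIL = 10 * log10(7.31e+09) = 98.639 dB


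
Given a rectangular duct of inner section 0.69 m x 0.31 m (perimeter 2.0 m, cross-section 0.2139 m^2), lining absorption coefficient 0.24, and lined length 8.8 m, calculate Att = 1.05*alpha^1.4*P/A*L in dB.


alpha^1.4 = 0.24^1.4 = 0.135611
Attenuation rate = 1.05 * alpha^1.4 * P / A
= 1.05 * 0.135611 * 2.0 / 0.2139 = 1.33138 dB/m
Total Att = 1.33138 * 8.8 = 11.716 dB


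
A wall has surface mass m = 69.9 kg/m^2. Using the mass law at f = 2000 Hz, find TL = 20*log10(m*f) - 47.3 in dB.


m * f = 69.9 * 2000 = 139800
20*log10(139800) = 102.91 dB
TL = 102.91 - 47.3 = 55.61 dB


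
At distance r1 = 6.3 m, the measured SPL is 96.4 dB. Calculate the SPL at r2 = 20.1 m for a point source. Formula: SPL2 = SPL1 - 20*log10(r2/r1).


r2/r1 = 20.1/6.3 = 3.19048
Correction = 20*log10(3.19048) = 10.0771 dB
SPL2 = 96.4 - 10.0771 = 86.323 dB


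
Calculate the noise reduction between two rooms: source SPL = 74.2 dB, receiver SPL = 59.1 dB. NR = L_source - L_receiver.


NR = L_source - L_receiver (difference between source and receiving room levels)
NR = 74.2 - 59.1 = 15.1 dB


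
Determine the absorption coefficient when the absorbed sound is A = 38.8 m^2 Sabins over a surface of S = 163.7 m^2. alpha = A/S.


Absorption coefficient = absorbed power / incident power
alpha = A / S = 38.8 / 163.7 = 0.23702


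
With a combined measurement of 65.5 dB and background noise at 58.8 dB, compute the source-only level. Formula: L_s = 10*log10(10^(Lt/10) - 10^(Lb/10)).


10^(65.5/10) = 3.54813e+06
10^(58.8/10) = 758578
Difference = 3.54813e+06 - 758578 = 2.78955e+06
L_source = 10*log10(2.78955e+06) = 64.455 dB


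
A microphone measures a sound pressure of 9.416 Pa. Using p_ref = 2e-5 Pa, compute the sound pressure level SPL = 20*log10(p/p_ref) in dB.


p / p_ref = 9.416 / 2e-5 = 470800
SPL = 20 * log10(470800) = 113.46 dB


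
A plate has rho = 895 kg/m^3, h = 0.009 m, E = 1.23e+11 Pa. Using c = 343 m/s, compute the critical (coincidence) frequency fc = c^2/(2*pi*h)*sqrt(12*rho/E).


12*rho/E = 12*895/1.23e+11 = 8.73171e-08
sqrt(12*rho/E) = sqrt(8.73171e-08) = 0.000295495
c^2/(2*pi*h) = 343^2/(2*pi*0.009) = 2.08049e+06
fc = 2.08049e+06 * 0.000295495 = 614.77 Hz


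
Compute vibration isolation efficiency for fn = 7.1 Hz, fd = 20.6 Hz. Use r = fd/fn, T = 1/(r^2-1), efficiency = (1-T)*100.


r = 20.6 / 7.1 = 2.90141
r^2 - 1 = 2.90141^2 - 1 = 7.41818
T = 1/7.41818 = 0.134804
Efficiency = (1 - 0.134804)*100 = 86.52 %


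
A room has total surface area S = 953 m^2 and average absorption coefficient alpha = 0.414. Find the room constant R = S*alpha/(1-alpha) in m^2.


R = 953 * 0.414 / (1 - 0.414) = 673.28 m^2


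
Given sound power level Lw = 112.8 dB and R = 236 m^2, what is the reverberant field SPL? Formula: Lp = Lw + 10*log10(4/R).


4/R = 4/236 = 0.0169492
Lp = 112.8 + 10*log10(0.0169492) = 95.091 dB


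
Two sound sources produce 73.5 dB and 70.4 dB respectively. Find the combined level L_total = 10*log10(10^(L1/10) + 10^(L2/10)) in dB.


10^(73.5/10) = 2.23872e+07
10^(70.4/10) = 1.09648e+07
Sum = 2.23872e+07 + 1.09648e+07 = 3.3352e+07
L_total = 10*log10(3.3352e+07) = 75.231 dB


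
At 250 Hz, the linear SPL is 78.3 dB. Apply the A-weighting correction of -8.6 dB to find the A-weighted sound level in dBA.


A-weighting table: 250 Hz -> -8.6 dB correction
SPL_A = SPL + correction = 78.3 + (-8.6) = 69.7 dBA


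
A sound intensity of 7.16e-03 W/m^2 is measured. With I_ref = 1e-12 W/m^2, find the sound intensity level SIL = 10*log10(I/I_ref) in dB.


I / I_ref = 7.16e-03 / 1e-12 = 7.16e+09
SIL = 10 * log10(7.16e+09) = 98.549 dB


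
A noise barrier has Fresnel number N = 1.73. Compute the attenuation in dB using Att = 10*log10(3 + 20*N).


3 + 20*N = 3 + 20*1.73 = 37.6
Att = 10*log10(37.6) = 15.752 dB


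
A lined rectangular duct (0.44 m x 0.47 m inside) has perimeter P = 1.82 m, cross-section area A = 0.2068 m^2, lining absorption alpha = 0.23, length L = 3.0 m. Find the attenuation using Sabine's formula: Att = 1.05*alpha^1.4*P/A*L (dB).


alpha^1.4 = 0.23^1.4 = 0.127767
Attenuation rate = 1.05 * alpha^1.4 * P / A
= 1.05 * 0.127767 * 1.82 / 0.2068 = 1.18067 dB/m
Total Att = 1.18067 * 3.0 = 3.542 dB


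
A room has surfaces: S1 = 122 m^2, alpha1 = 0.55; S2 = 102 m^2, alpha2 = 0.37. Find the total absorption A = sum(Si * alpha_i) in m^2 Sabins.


122 * 0.55 = 67.1
102 * 0.37 = 37.74
A_total = 67.1 + 37.74 = 104.84 m^2


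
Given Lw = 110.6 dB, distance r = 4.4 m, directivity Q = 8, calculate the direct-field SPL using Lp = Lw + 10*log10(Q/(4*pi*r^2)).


4*pi*r^2 = 4*pi*4.4^2 = 243.285 m^2
Q / (4*pi*r^2) = 8 / 243.285 = 0.0328832
Lp = 110.6 + 10*log10(0.0328832) = 95.77 dB


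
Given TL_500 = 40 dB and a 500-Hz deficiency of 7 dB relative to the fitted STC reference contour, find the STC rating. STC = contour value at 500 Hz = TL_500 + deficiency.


By ASTM E413, STC = value of the fitted reference contour at 500 Hz.
Contour value at 500 Hz = TL_500 + deficiency = 40 + 7 = 47
STC = 47


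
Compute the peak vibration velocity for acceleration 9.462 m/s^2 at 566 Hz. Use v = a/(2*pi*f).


omega = 2*pi*f = 2*pi*566 = 3556.28 rad/s
v = a / omega = 9.462 / 3556.28 = 0.0026606 m/s


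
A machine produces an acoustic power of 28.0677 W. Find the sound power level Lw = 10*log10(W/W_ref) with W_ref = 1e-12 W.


W / W_ref = 28.0677 / 1e-12 = 2.80677e+13
Lw = 10 * log10(2.80677e+13) = 134.48 dB


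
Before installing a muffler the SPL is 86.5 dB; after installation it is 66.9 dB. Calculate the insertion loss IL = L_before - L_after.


Insertion loss = SPL without muffler - SPL with muffler
IL = 86.5 - 66.9 = 19.6 dB


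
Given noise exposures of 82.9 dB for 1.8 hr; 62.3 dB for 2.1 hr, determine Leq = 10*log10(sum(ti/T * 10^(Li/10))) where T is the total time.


T_total = 1.8 + 2.1 = 3.9 hr
(1.8/3.9) * 10^(82.9/10) = 8.99928e+07
(2.1/3.9) * 10^(62.3/10) = 914439
Sum = 8.99928e+07 + 914439 = 9.09072e+07
Leq = 10*log10(9.09072e+07) = 79.586 dB


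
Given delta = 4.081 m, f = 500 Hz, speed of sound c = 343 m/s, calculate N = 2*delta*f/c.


N = 2*delta*f/c = 2*delta/lambda, where lambda = c/f
lambda = 343 / 500 = 0.686 m
N = 2 * 4.081 / 0.686 = 11.898


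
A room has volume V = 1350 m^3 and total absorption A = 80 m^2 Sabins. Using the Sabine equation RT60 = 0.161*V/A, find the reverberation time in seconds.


RT60 = 0.161 * 1350 / 80 = 2.7169 s


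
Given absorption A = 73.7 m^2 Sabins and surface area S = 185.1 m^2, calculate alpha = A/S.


Absorption coefficient = absorbed power / incident power
alpha = A / S = 73.7 / 185.1 = 0.39816


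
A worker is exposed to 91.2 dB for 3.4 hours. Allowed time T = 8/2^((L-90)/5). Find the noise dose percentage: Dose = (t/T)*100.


T_allowed = 8 / 2^((91.2 - 90)/5) = 6.77396 hr
Dose = 3.4 / 6.77396 * 100 = 50.192 %


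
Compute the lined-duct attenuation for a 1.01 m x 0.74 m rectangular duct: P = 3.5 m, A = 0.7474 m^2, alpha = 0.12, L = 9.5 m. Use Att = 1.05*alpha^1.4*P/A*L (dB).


alpha^1.4 = 0.12^1.4 = 0.0513871
Attenuation rate = 1.05 * alpha^1.4 * P / A
= 1.05 * 0.0513871 * 3.5 / 0.7474 = 0.252673 dB/m
Total Att = 0.252673 * 9.5 = 2.4004 dB


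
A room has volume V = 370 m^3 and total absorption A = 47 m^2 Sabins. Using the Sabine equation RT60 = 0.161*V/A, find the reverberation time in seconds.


RT60 = 0.161 * 370 / 47 = 1.2674 s


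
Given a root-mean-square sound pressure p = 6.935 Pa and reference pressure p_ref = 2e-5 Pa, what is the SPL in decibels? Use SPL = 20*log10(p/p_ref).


p / p_ref = 6.935 / 2e-5 = 346750
SPL = 20 * log10(346750) = 110.8 dB


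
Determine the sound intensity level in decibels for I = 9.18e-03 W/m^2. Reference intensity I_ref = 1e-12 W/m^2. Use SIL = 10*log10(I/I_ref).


I / I_ref = 9.18e-03 / 1e-12 = 9.18e+09
SIL = 10 * log10(9.18e+09) = 99.628 dB


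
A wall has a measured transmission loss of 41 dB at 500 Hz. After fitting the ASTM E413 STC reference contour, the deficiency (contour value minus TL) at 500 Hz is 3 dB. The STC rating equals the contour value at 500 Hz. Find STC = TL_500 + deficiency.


By ASTM E413, STC = value of the fitted reference contour at 500 Hz.
Contour value at 500 Hz = TL_500 + deficiency = 41 + 3 = 44
STC = 44


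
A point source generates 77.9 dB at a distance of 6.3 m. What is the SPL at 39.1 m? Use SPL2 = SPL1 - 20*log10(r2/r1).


r2/r1 = 39.1/6.3 = 6.20635
Correction = 20*log10(6.20635) = 15.8567 dB
SPL2 = 77.9 - 15.8567 = 62.043 dB


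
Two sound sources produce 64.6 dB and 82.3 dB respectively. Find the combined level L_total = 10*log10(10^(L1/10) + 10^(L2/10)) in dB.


10^(64.6/10) = 2.88403e+06
10^(82.3/10) = 1.69824e+08
Sum = 2.88403e+06 + 1.69824e+08 = 1.72708e+08
L_total = 10*log10(1.72708e+08) = 82.373 dB


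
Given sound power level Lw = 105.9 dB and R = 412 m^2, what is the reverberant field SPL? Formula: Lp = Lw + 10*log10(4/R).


4/R = 4/412 = 0.00970874
Lp = 105.9 + 10*log10(0.00970874) = 85.772 dB


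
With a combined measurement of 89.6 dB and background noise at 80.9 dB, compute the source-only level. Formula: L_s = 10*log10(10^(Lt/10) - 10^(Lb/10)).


10^(89.6/10) = 9.12011e+08
10^(80.9/10) = 1.23027e+08
Difference = 9.12011e+08 - 1.23027e+08 = 7.88984e+08
L_source = 10*log10(7.88984e+08) = 88.971 dB


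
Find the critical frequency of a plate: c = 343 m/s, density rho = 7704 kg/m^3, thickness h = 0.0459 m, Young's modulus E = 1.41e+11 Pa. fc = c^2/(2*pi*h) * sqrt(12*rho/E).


12*rho/E = 12*7704/1.41e+11 = 6.5566e-07
sqrt(12*rho/E) = sqrt(6.5566e-07) = 0.000809728
c^2/(2*pi*h) = 343^2/(2*pi*0.0459) = 407939
fc = 407939 * 0.000809728 = 330.32 Hz


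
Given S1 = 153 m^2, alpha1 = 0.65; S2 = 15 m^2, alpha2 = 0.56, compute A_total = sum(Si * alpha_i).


153 * 0.65 = 99.45
15 * 0.56 = 8.4
A_total = 99.45 + 8.4 = 107.85 m^2


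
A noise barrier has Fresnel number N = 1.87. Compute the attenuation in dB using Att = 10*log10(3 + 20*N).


3 + 20*N = 3 + 20*1.87 = 40.4
Att = 10*log10(40.4) = 16.064 dB


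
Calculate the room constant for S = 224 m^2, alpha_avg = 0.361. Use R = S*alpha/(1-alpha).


R = 224 * 0.361 / (1 - 0.361) = 126.55 m^2


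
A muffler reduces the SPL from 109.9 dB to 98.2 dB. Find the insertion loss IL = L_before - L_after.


Insertion loss = SPL without muffler - SPL with muffler
IL = 109.9 - 98.2 = 11.7 dB


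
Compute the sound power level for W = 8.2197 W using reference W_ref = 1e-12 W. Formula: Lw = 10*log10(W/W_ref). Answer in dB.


W / W_ref = 8.2197 / 1e-12 = 8.2197e+12
Lw = 10 * log10(8.2197e+12) = 129.15 dB


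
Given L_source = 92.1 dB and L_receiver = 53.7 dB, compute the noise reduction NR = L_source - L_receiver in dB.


NR = L_source - L_receiver (difference between source and receiving room levels)
NR = 92.1 - 53.7 = 38.4 dB


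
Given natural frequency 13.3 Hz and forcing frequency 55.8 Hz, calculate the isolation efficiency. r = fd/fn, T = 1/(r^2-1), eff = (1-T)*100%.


r = 55.8 / 13.3 = 4.19549
r^2 - 1 = 4.19549^2 - 1 = 16.6021
T = 1/16.6021 = 0.0602333
Efficiency = (1 - 0.0602333)*100 = 93.977 %


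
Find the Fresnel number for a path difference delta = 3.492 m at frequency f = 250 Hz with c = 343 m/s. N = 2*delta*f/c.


N = 2*delta*f/c = 2*delta/lambda, where lambda = c/f
lambda = 343 / 250 = 1.372 m
N = 2 * 3.492 / 1.372 = 5.0904


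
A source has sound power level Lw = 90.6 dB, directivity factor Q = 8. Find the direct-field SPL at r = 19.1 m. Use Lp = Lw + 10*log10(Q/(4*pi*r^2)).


4*pi*r^2 = 4*pi*19.1^2 = 4584.34 m^2
Q / (4*pi*r^2) = 8 / 4584.34 = 0.00174507
Lp = 90.6 + 10*log10(0.00174507) = 63.018 dB


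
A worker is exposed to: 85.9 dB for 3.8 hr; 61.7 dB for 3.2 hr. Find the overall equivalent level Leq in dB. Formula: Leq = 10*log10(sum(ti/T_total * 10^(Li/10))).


T_total = 3.8 + 3.2 = 7.0 hr
(3.8/7.0) * 10^(85.9/10) = 2.11196e+08
(3.2/7.0) * 10^(61.7/10) = 676164
Sum = 2.11196e+08 + 676164 = 2.11872e+08
Leq = 10*log10(2.11872e+08) = 83.261 dB


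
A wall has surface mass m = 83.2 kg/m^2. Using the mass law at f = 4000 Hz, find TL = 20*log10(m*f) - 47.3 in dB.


m * f = 83.2 * 4000 = 332800
20*log10(332800) = 110.444 dB
TL = 110.444 - 47.3 = 63.144 dB


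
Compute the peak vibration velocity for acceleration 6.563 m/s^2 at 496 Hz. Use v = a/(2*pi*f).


omega = 2*pi*f = 2*pi*496 = 3116.46 rad/s
v = a / omega = 6.563 / 3116.46 = 0.0021059 m/s


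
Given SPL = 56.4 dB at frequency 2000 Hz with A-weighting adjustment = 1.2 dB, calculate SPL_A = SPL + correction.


A-weighting table: 2000 Hz -> 1.2 dB correction
SPL_A = SPL + correction = 56.4 + (1.2) = 57.6 dBA


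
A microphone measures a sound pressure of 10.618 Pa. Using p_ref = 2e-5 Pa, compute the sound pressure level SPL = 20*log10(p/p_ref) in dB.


p / p_ref = 10.618 / 2e-5 = 530900
SPL = 20 * log10(530900) = 114.5 dB


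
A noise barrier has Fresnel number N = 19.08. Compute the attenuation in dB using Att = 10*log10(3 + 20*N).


3 + 20*N = 3 + 20*19.08 = 384.6
Att = 10*log10(384.6) = 25.85 dB


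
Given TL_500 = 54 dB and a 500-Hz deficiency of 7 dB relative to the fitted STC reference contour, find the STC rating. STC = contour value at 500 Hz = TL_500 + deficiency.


By ASTM E413, STC = value of the fitted reference contour at 500 Hz.
Contour value at 500 Hz = TL_500 + deficiency = 54 + 7 = 61
STC = 61
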